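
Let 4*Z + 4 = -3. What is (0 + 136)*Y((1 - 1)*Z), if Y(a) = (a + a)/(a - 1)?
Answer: 0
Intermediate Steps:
Z = -7/4 (Z = -1 + (¼)*(-3) = -1 - ¾ = -7/4 ≈ -1.7500)
Y(a) = 2*a/(-1 + a) (Y(a) = (2*a)/(-1 + a) = 2*a/(-1 + a))
(0 + 136)*Y((1 - 1)*Z) = (0 + 136)*(2*((1 - 1)*(-7/4))/(-1 + (1 - 1)*(-7/4))) = 136*(2*(0*(-7/4))/(-1 + 0*(-7/4))) = 136*(2*0/(-1 + 0)) = 136*(2*0/(-1)) = 136*(2*0*(-1)) = 136*0 = 0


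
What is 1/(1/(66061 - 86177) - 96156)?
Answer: -20116/1934274097 ≈ -1.0400e-5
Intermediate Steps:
1/(1/(66061 - 86177) - 96156) = 1/(1/(-20116) - 96156) = 1/(-1/20116 - 96156) = 1/(-1934274097/20116) = -20116/1934274097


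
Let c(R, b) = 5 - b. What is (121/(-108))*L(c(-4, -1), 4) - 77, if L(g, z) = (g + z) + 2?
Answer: -814/9 ≈ -90.444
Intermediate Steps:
L(g, z) = 2 + g + z
(121/(-108))*L(c(-4, -1), 4) - 77 = (121/(-108))*(2 + (5 - 1*(-1)) + 4) - 77 = (121*(-1/108))*(2 + (5 + 1) + 4) - 77 = -121*(2 + 6 + 4)/108 - 77 = -121/108*12 - 77 = -121/9 - 77 = -814/9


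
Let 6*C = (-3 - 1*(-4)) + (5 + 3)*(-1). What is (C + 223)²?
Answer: 1771561/36 ≈ 49210.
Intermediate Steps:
C = -7/6 (C = ((-3 - 1*(-4)) + (5 + 3)*(-1))/6 = ((-3 + 4) + 8*(-1))/6 = (1 - 8)/6 = (⅙)*(-7) = -7/6 ≈ -1.1667)
(C + 223)² = (-7/6 + 223)² = (1331/6)² = 1771561/36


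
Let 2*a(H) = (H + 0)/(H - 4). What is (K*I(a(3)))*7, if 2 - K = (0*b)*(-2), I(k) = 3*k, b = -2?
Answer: -63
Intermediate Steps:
a(H) = H/(2*(-4 + H)) (a(H) = ((H + 0)/(H - 4))/2 = (H/(-4 + H))/2 = H/(2*(-4 + H)))
K = 2 (K = 2 - 0*(-2)*(-2) = 2 - 0*(-2) = 2 - 1*0 = 2 + 0 = 2)
(K*I(a(3)))*7 = (2*(3*((½)*3/(-4 + 3))))*7 = (2*(3*((½)*3/(-1))))*7 = (2*(3*((½)*3*(-1))))*7 = (2*(3*(-3/2)))*7 = (2*(-9/2))*7 = -9*7 = -63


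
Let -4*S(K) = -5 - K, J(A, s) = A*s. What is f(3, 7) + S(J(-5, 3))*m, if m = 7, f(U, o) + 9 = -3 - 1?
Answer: -61/2 ≈ -30.500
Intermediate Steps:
f(U, o) = -13 (f(U, o) = -9 + (-3 - 1) = -9 - 4 = -13)
S(K) = 5/4 + K/4 (S(K) = -(-5 - K)/4 = 5/4 + K/4)
f(3, 7) + S(J(-5, 3))*m = -13 + (5/4 + (-5*3)/4)*7 = -13 + (5/4 + (1/4)*(-15))*7 = -13 + (5/4 - 15/4)*7 = -13 - 5/2*7 = -13 - 35/2 = -61/2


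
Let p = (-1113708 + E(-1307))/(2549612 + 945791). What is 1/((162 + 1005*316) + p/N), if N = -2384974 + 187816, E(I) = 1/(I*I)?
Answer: 13119271459476695826/4168543552078946775722183 ≈ 3.1472e-6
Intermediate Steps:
E(I) = I**(-2) (E(I) = 1/(I**2) = I**(-2))
N = -2197158
p = -1902490577291/5971018679347 (p = (-1113708 + (-1307)**(-2))/(2549612 + 945791) = (-1113708 + 1/1708249)/3495403 = -1902490577291/1708249*1/3495403 = -1902490577291/5971018679347 ≈ -0.31862)
1/((162 + 1005*316) + p/N) = 1/((162 + 1005*316) - 1902490577291/5971018679347/(-2197158)) = 1/((162 + 317580) - 1902490577291/5971018679347*(-1/2197158)) = 1/(317742 + 1902490577291/13119271459476695826) = 1/(4168543552078946775722183/13119271459476695826) = 13119271459476695826/4168543552078946775722183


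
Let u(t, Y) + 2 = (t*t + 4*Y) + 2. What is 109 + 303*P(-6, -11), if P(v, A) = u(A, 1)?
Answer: 37984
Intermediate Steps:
u(t, Y) = t**2 + 4*Y (u(t, Y) = -2 + ((t*t + 4*Y) + 2) = -2 + ((t**2 + 4*Y) + 2) = -2 + (2 + t**2 + 4*Y) = t**2 + 4*Y)
P(v, A) = 4 + A**2 (P(v, A) = A**2 + 4*1 = A**2 + 4 = 4 + A**2)
109 + 303*P(-6, -11) = 109 + 303*(4 + (-11)**2) = 109 + 303*(4 + 121) = 109 + 303*125 = 109 + 37875 = 37984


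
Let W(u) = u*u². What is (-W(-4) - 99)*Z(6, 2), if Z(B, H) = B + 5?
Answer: -385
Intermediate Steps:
W(u) = u³
Z(B, H) = 5 + B
(-W(-4) - 99)*Z(6, 2) = (-1*(-4)³ - 99)*(5 + 6) = (-1*(-64) - 99)*11 = (64 - 99)*11 = -35*11 = -385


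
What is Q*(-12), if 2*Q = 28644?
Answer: -171864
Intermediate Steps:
Q = 14322 (Q = (1/2)*28644 = 14322)
Q*(-12) = 14322*(-12) = -171864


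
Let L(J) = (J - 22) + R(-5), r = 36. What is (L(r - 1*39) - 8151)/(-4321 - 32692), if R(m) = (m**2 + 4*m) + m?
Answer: 8176/37013 ≈ 0.22090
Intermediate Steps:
R(m) = m**2 + 5*m
L(J) = -22 + J (L(J) = (J - 22) - 5*(5 - 5) = (-22 + J) - 5*0 = (-22 + J) + 0 = -22 + J)
(L(r - 1*39) - 8151)/(-4321 - 32692) = ((-22 + (36 - 1*39)) - 8151)/(-4321 - 32692) = ((-22 + (36 - 39)) - 8151)/(-37013) = ((-22 - 3) - 8151)*(-1/37013) = (-25 - 8151)*(-1/37013) = -8176*(-1/37013) = 8176/37013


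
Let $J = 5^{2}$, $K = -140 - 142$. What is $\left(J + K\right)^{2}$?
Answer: $66049$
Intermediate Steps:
$K = -282$
$J = 25$
$\left(J + K\right)^{2} = \left(25 - 282\right)^{2} = \left(-257\right)^{2} = 66049$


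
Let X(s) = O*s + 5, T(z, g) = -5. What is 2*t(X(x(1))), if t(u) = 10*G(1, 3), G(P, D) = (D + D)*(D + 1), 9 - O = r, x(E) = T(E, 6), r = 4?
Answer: 480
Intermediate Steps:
x(E) = -5
O = 5 (O = 9 - 1*4 = 9 - 4 = 5)
X(s) = 5 + 5*s (X(s) = 5*s + 5 = 5 + 5*s)
G(P, D) = 2*D*(1 + D) (G(P, D) = (2*D)*(1 + D) = 2*D*(1 + D))
t(u) = 240 (t(u) = 10*(2*3*(1 + 3)) = 10*(2*3*4) = 10*24 = 240)
2*t(X(x(1))) = 2*240 = 480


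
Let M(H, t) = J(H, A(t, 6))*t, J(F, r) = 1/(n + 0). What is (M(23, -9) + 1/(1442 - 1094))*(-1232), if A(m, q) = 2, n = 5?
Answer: 963116/435 ≈ 2214.1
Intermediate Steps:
J(F, r) = ⅕ (J(F, r) = 1/(5 + 0) = 1/5 = ⅕)
M(H, t) = t/5
(M(23, -9) + 1/(1442 - 1094))*(-1232) = ((⅕)*(-9) + 1/(1442 - 1094))*(-1232) = (-9/5 + 1/348)*(-1232) = -3127/1740*(-1232) = 963116/435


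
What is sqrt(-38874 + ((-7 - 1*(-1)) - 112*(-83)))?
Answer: 172*I ≈ 172.0*I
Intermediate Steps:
sqrt(-38874 + ((-7 - 1*(-1)) - 112*(-83))) = sqrt(-38874 + ((-7 + 1) + 9296)) = sqrt(-38874 + (-6 + 9296)) = sqrt(-38874 + 9290) = sqrt(-29584) = 172*I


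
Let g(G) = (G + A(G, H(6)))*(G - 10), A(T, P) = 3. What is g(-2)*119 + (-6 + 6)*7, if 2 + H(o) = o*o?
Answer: -1428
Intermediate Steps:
H(o) = -2 + o² (H(o) = -2 + o*o = -2 + o²)
g(G) = (-10 + G)*(3 + G) (g(G) = (G + 3)*(G - 10) = (3 + G)*(-10 + G) = (-10 + G)*(3 + G))
g(-2)*119 + (-6 + 6)*7 = (-30 + (-2)² - 7*(-2))*119 + (-6 + 6)*7 = (-30 + 4 + 14)*119 + 0*7 = -12*119 + 0 = -1428 + 0 = -1428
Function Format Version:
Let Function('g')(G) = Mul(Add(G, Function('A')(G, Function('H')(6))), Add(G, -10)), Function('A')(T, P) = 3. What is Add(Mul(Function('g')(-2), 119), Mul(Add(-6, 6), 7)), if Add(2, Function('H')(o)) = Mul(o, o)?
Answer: -1428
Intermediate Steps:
Function('H')(o) = Add(-2, Pow(o, 2)) (Function('H')(o) = Add(-2, Mul(o, o)) = Add(-2, Pow(o, 2)))
Function('g')(G) = Mul(Add(-10, G), Add(3, G)) (Function('g')(G) = Mul(Add(G, 3), Add(G, -10)) = Mul(Add(3, G), Add(-10, G)) = Mul(Add(-10, G), Add(3, G)))
Add(Mul(Function('g')(-2), 119), Mul(Add(-6, 6), 7)) = Add(Mul(Add(-30, Pow(-2, 2), Mul(-7, -2)), 119), Mul(Add(-6, 6), 7)) = Add(Mul(Add(-30, 4, 14), 119), Mul(0, 7)) = Add(Mul(-12, 119), 0) = Add(-1428, 0) = -1428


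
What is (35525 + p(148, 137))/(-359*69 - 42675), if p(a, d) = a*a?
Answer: -2127/2498 ≈ -0.85148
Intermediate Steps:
p(a, d) = a²
(35525 + p(148, 137))/(-359*69 - 42675) = (35525 + 148²)/(-359*69 - 42675) = (35525 + 21904)/(-24771 - 42675) = 57429/(-67446) = 57429*(-1/67446) = -2127/2498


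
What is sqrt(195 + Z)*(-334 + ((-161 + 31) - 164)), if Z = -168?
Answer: -1884*sqrt(3) ≈ -3263.2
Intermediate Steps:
sqrt(195 + Z)*(-334 + ((-161 + 31) - 164)) = sqrt(195 - 168)*(-334 + ((-161 + 31) - 164)) = sqrt(27)*(-334 + (-130 - 164)) = (3*sqrt(3))*(-334 - 294) = (3*sqrt(3))*(-628) = -1884*sqrt(3)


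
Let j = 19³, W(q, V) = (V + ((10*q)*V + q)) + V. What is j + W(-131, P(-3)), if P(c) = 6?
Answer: -1120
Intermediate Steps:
W(q, V) = q + 2*V + 10*V*q (W(q, V) = (V + (10*V*q + q)) + V = (V + (q + 10*V*q)) + V = (V + q + 10*V*q) + V = q + 2*V + 10*V*q)
j = 6859
j + W(-131, P(-3)) = 6859 + (-131 + 2*6 + 10*6*(-131)) = 6859 + (-131 + 12 - 7860) = 6859 - 7979 = -1120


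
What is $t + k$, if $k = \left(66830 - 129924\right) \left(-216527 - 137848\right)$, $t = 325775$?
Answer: $22359262025$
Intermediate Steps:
$k = 22358936250$ ($k = \left(-63094\right) \left(-354375\right) = 22358936250$)
$t + k = 325775 + 22358936250 = 22359262025$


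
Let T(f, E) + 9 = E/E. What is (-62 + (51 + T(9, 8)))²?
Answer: 361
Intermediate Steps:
T(f, E) = -8 (T(f, E) = -9 + E/E = -9 + 1 = -8)
(-62 + (51 + T(9, 8)))² = (-62 + (51 - 8))² = (-62 + 43)² = (-19)² = 361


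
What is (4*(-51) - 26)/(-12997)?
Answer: 230/12997 ≈ 0.017696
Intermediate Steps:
(4*(-51) - 26)/(-12997) = (-204 - 26)*(-1/12997) = -230*(-1/12997) = 230/12997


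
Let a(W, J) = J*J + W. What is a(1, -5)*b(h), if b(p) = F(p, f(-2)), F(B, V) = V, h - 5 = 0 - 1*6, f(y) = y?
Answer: -52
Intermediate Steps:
h = -1 (h = 5 + (0 - 1*6) = 5 + (0 - 6) = 5 - 6 = -1)
b(p) = -2
a(W, J) = W + J² (a(W, J) = J² + W = W + J²)
a(1, -5)*b(h) = (1 + (-5)²)*(-2) = (1 + 25)*(-2) = 26*(-2) = -52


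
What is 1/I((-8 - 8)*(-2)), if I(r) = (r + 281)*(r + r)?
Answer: 1/20032 ≈ 4.9920e-5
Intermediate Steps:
I(r) = 2*r*(281 + r) (I(r) = (281 + r)*(2*r) = 2*r*(281 + r))
1/I((-8 - 8)*(-2)) = 1/(2*((-8 - 8)*(-2))*(281 + (-8 - 8)*(-2))) = 1/(2*(-16*(-2))*(281 - 16*(-2))) = 1/(2*32*(281 + 32)) = 1/(2*32*313) = 1/20032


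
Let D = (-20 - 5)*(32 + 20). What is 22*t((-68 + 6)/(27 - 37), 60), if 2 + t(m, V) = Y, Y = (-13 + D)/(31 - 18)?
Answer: -2266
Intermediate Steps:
D = -1300 (D = -25*52 = -1300)
Y = -101 (Y = (-13 - 1300)/(31 - 18) = -1313/13 = -1313*1/13 = -101)
t(m, V) = -103 (t(m, V) = -2 - 101 = -103)
22*t((-68 + 6)/(27 - 37), 60) = 22*(-103) = -2266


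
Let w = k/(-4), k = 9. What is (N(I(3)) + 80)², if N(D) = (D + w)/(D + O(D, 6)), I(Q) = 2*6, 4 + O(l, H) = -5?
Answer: 110889/16 ≈ 6930.6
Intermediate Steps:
O(l, H) = -9 (O(l, H) = -4 - 5 = -9)
w = -9/4 (w = 9/(-4) = 9*(-¼) = -9/4 ≈ -2.2500)
I(Q) = 12
N(D) = (-9/4 + D)/(-9 + D) (N(D) = (D - 9/4)/(D - 9) = (-9/4 + D)/(-9 + D))
(N(I(3)) + 80)² = ((-9/4 + 12)/(-9 + 12) + 80)² = ((39/4)/3 + 80)² = ((⅓)*(39/4) + 80)² = (13/4 + 80)² = (333/4)² = 110889/16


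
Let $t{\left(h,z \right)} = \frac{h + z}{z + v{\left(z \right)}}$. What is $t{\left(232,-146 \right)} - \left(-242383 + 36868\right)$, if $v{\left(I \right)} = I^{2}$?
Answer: $\frac{2175376318}{10585} \approx 2.0552 \cdot 10^{5}$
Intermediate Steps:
$t{\left(h,z \right)} = \frac{h + z}{z + z^{2}}$
$t{\left(232,-146 \right)} - \left(-242383 + 36868\right) = \frac{232 - 146}{\left(-146\right) \left(1 - 146\right)} - \left(-242383 + 36868\right) = \left(- \frac{1}{146}\right) \frac{1}{-145} \cdot 86 - -205515 = \left(- \frac{1}{146}\right) \left(- \frac{1}{145}\right) 86 + 205515 = \frac{43}{10585} + 205515 = \frac{2175376318}{10585}$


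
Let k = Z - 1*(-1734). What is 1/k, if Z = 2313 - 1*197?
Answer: 1/3850 ≈ 0.00025974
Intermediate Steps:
Z = 2116 (Z = 2313 - 197 = 2116)
k = 3850 (k = 2116 - 1*(-1734) = 2116 + 1734 = 3850)
1/k = 1/3850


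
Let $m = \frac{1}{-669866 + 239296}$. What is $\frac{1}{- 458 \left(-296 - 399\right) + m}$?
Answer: $\frac{430570}{137054736699} \approx 3.1416 \cdot 10^{-6}$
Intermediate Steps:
$m = - \frac{1}{430570}$ ($m = \frac{1}{-430570} = - \frac{1}{430570} \approx -2.3225 \cdot 10^{-6}$)
$\frac{1}{- 458 \left(-296 - 399\right) + m} = \frac{1}{- 458 \left(-296 - 399\right) - \frac{1}{430570}} = \frac{1}{\left(-458\right) \left(-695\right) - \frac{1}{430570}} = \frac{1}{318310 - \frac{1}{430570}} = \frac{1}{\frac{137054736699}{430570}} = \frac{430570}{137054736699}$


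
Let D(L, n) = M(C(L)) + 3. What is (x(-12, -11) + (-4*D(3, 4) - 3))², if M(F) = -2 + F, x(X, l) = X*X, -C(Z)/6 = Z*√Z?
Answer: 34321 + 19728*√3 ≈ 68491.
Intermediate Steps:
C(Z) = -6*Z^(3/2) (C(Z) = -6*Z*√Z = -6*Z^(3/2))
x(X, l) = X²
D(L, n) = 1 - 6*L^(3/2) (D(L, n) = (-2 - 6*L^(3/2)) + 3 = 1 - 6*L^(3/2))
(x(-12, -11) + (-4*D(3, 4) - 3))² = ((-12)² + (-4*(1 - 18*√3) - 3))² = (144 + (-4*(1 - 18*√3) - 3))² = (144 + ((-4 + 72*√3) - 3))² = (144 + (-7 + 72*√3))² = (137 + 72*√3)²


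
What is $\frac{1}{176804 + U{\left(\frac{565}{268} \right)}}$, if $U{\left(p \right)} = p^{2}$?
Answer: $\frac{71824}{12699089721} \approx 5.6558 \cdot 10^{-6}$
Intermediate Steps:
$\frac{1}{176804 + U{\left(\frac{565}{268} \right)}} = \frac{1}{176804 + \left(\frac{565}{268}\right)^{2}} = \frac{1}{176804 + \frac{319225}{71824}} = \frac{1}{\frac{12699089721}{71824}} = \frac{71824}{12699089721}$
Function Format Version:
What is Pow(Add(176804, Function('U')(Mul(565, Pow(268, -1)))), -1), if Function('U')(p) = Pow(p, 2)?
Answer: Rational(71824, 12699089721) ≈ 5.6558e-6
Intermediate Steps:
Pow(Add(176804, Function('U')(Mul(565, Pow(268, -1)))), -1) = Pow(Add(176804, Pow(Mul(565, Pow(268, -1)), 2)), -1) = Pow(Add(176804, Pow(Mul(565, Rational(1, 268)), 2)), -1) = Pow(Add(176804, Pow(Rational(565, 268), 2)), -1) = Pow(Add(176804, Rational(319225, 71824)), -1) = Pow(Rational(12699089721, 71824), -1) = Rational(71824, 12699089721)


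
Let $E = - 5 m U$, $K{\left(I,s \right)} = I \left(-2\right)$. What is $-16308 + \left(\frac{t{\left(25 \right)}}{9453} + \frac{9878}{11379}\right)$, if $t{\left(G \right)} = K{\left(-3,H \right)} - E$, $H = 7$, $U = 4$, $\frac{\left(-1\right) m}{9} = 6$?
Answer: $- \frac{584700022636}{35855229} \approx -16307.0$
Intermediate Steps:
$m = -54$ ($m = \left(-9\right) 6 = -54$)
$K{\left(I,s \right)} = - 2 I$
$E = 1080$ ($E = \left(-5\right) \left(-54\right) 4 = 270 \cdot 4 = 1080$)
$t{\left(G \right)} = -1074$ ($t{\left(G \right)} = \left(-2\right) \left(-3\right) - 1080 = 6 - 1080 = -1074$)
$-16308 + \left(\frac{t{\left(25 \right)}}{9453} + \frac{9878}{11379}\right) = -16308 + \left(- \frac{1074}{9453} + \frac{9878}{11379}\right) = -16308 + \left(\left(-1074\right) \frac{1}{9453} + 9878 \cdot \frac{1}{11379}\right) = -16308 + \left(- \frac{358}{3151} + \frac{9878}{11379}\right) = -16308 + \frac{27051896}{35855229} = - \frac{584700022636}{35855229}$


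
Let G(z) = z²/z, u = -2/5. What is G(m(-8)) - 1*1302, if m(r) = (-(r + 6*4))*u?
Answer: -6478/5 ≈ -1295.6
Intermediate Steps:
u = -⅖ (u = -2*⅕ = -⅖ ≈ -0.40000)
m(r) = 48/5 + 2*r/5 (m(r) = -(r + 6*4)*(-⅖) = -(r + 24)*(-⅖) = -(24 + r)*(-⅖) = (-24 - r)*(-⅖) = 48/5 + 2*r/5)
G(z) = z
G(m(-8)) - 1*1302 = (48/5 + (⅖)*(-8)) - 1*1302 = (48/5 - 16/5) - 1302 = 32/5 - 1302 = -6478/5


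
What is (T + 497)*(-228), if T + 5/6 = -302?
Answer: -44270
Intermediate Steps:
T = -1817/6 (T = -⅚ - 302 = -1817/6 ≈ -302.83)
(T + 497)*(-228) = (-1817/6 + 497)*(-228) = (1165/6)*(-228) = -44270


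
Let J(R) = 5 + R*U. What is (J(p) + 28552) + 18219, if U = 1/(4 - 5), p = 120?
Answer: 46656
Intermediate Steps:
U = -1 (U = 1/(-1) = -1)
J(R) = 5 - R (J(R) = 5 + R*(-1) = 5 - R)
(J(p) + 28552) + 18219 = ((5 - 1*120) + 28552) + 18219 = ((5 - 120) + 28552) + 18219 = (-115 + 28552) + 18219 = 28437 + 18219 = 46656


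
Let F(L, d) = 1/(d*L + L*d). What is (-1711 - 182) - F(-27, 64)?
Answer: -6542207/3456 ≈ -1893.0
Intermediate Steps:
F(L, d) = 1/(2*L*d) (F(L, d) = 1/(L*d + L*d) = 1/(2*L*d))
(-1711 - 182) - F(-27, 64) = (-1711 - 182) - 1/(2*(-27)*64) = -1893 - (-1)/(2*27*64) = -1893 - 1*(-1/3456) = -1893 + 1/3456 = -6542207/3456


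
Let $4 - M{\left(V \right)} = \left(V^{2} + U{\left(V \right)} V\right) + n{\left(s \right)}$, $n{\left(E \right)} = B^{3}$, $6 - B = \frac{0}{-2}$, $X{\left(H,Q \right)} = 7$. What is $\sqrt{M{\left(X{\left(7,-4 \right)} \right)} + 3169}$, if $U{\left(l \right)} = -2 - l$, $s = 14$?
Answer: $\sqrt{2971} \approx 54.507$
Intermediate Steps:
$B = 6$ ($B = 6 - \frac{0}{-2} = 6 - 0 \left(- \frac{1}{2}\right) = 6 - 0 = 6 + 0 = 6$)
$n{\left(E \right)} = 216$ ($n{\left(E \right)} = 6^{3} = 216$)
$M{\left(V \right)} = -212 - V^{2} - V \left(-2 - V\right)$ ($M{\left(V \right)} = 4 - \left(\left(V^{2} + \left(-2 - V\right) V\right) + 216\right) = 4 - \left(\left(V^{2} + V \left(-2 - V\right)\right) + 216\right) = 4 - \left(216 + V^{2} + V \left(-2 - V\right)\right) = -212 - V^{2} - V \left(-2 - V\right)$)
$\sqrt{M{\left(X{\left(7,-4 \right)} \right)} + 3169} = \sqrt{\left(-212 + 2 \cdot 7\right) + 3169} = \sqrt{\left(-212 + 14\right) + 3169} = \sqrt{-198 + 3169} = \sqrt{2971}$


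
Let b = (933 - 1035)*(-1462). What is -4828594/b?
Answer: -2414297/74562 ≈ -32.380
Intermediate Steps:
b = 149124 (b = -102*(-1462) = 149124)
-4828594/b = -4828594/149124 = -4828594*1/149124 = -2414297/74562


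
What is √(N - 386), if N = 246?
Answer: 2*I*√35 ≈ 11.832*I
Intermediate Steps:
√(N - 386) = √(246 - 386) = √(-140) = 2*I*√35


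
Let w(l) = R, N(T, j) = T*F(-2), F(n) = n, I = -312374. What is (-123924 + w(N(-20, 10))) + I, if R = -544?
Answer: -436842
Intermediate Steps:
N(T, j) = -2*T (N(T, j) = T*(-2) = -2*T)
w(l) = -544
(-123924 + w(N(-20, 10))) + I = (-123924 - 544) - 312374 = -124468 - 312374 = -436842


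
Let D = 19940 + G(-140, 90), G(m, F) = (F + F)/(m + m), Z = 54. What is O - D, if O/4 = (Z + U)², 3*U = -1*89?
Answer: -2213935/126 ≈ -17571.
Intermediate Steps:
U = -89/3 (U = (-1*89)/3 = (⅓)*(-89) = -89/3 ≈ -29.667)
G(m, F) = F/m (G(m, F) = (2*F)/((2*m)) = (2*F)*(1/(2*m)) = F/m)
O = 21316/9 (O = 4*(54 - 89/3)² = 4*(73/3)² = 4*(5329/9) = 21316/9 ≈ 2368.4)
D = 279151/14 (D = 19940 + 90/(-140) = 19940 + 90*(-1/140) = 19940 - 9/14 = 279151/14 ≈ 19939.)
O - D = 21316/9 - 1*279151/14 = 21316/9 - 279151/14 = -2213935/126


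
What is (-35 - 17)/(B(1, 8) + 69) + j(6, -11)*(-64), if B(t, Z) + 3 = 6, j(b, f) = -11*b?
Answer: 76019/18 ≈ 4223.3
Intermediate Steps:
B(t, Z) = 3 (B(t, Z) = -3 + 6 = 3)
(-35 - 17)/(B(1, 8) + 69) + j(6, -11)*(-64) = (-35 - 17)/(3 + 69) - 11*6*(-64) = -52/72 - 66*(-64) = -52*1/72 + 4224 = -13/18 + 4224 = 76019/18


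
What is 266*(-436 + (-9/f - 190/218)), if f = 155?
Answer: -1963592316/16895 ≈ -1.1622e+5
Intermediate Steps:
266*(-436 + (-9/f - 190/218)) = 266*(-436 + (-9/155 - 190/218)) = 266*(-436 + (-9*1/155 - 190*1/218)) = 266*(-436 + (-9/155 - 95/109)) = 266*(-436 - 15706/16895) = 266*(-7381926/16895) = -1963592316/16895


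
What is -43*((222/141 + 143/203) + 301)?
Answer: -124424112/9541 ≈ -13041.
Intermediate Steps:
-43*((222/141 + 143/203) + 301) = -43*((222*(1/141) + 143*(1/203)) + 301) = -43*((74/47 + 143/203) + 301) = -43*(21743/9541 + 301) = -43*2893584/9541 = -124424112/9541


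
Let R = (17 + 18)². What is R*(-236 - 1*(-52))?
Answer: -225400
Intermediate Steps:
R = 1225 (R = 35² = 1225)
R*(-236 - 1*(-52)) = 1225*(-236 - 1*(-52)) = 1225*(-236 + 52) = 1225*(-184) = -225400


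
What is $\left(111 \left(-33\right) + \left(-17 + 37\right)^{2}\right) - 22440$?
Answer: $-25703$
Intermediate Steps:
$\left(111 \left(-33\right) + \left(-17 + 37\right)^{2}\right) - 22440 = \left(-3663 + 20^{2}\right) - 22440 = \left(-3663 + 400\right) - 22440 = -3263 - 22440 = -25703$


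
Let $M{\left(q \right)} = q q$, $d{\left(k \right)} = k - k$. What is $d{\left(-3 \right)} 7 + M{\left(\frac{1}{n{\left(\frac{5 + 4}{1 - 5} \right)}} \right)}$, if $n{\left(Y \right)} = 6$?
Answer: $\frac{1}{36} \approx 0.027778$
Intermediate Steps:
$d{\left(k \right)} = 0$
$M{\left(q \right)} = q^{2}$
$d{\left(-3 \right)} 7 + M{\left(\frac{1}{n{\left(\frac{5 + 4}{1 - 5} \right)}} \right)} = 0 \cdot 7 + \left(\frac{1}{6}\right)^{2} = 0 + \left(\frac{1}{6}\right)^{2} = 0 + \frac{1}{36} = \frac{1}{36}$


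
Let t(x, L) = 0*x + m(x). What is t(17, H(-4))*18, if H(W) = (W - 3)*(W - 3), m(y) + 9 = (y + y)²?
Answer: 20646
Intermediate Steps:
m(y) = -9 + 4*y² (m(y) = -9 + (y + y)² = -9 + (2*y)² = -9 + 4*y²)
H(W) = (-3 + W)² (H(W) = (-3 + W)*(-3 + W) = (-3 + W)²)
t(x, L) = -9 + 4*x² (t(x, L) = 0*x + (-9 + 4*x²) = 0 + (-9 + 4*x²) = -9 + 4*x²)
t(17, H(-4))*18 = (-9 + 4*17²)*18 = (-9 + 4*289)*18 = (-9 + 1156)*18 = 1147*18 = 20646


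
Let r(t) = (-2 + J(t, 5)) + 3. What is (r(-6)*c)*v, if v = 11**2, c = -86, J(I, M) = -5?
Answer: 41624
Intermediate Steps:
r(t) = -4 (r(t) = (-2 - 5) + 3 = -7 + 3 = -4)
v = 121
(r(-6)*c)*v = -4*(-86)*121 = 344*121 = 41624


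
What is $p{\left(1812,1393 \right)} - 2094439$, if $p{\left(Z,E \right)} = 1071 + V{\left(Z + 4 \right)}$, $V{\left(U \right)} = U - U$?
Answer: $-2093368$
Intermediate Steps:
$V{\left(U \right)} = 0$
$p{\left(Z,E \right)} = 1071$ ($p{\left(Z,E \right)} = 1071 + 0 = 1071$)
$p{\left(1812,1393 \right)} - 2094439 = 1071 - 2094439 = -2093368$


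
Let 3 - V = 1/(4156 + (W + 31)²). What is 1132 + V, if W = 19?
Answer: 7554559/6656 ≈ 1135.0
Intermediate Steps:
V = 19967/6656 (V = 3 - 1/(4156 + (19 + 31)²) = 3 - 1/(4156 + 50²) = 3 - 1/(4156 + 2500) = 3 - 1/6656 = 19967/6656 ≈ 2.9999)
1132 + V = 1132 + 19967/6656 = 7554559/6656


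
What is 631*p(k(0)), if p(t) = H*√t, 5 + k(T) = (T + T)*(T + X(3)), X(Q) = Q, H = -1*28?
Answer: -17668*I*√5 ≈ -39507.0*I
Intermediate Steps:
H = -28
k(T) = -5 + 2*T*(3 + T) (k(T) = -5 + (T + T)*(T + 3) = -5 + (2*T)*(3 + T) = -5 + 2*T*(3 + T))
p(t) = -28*√t
631*p(k(0)) = 631*(-28*√(-5 + 2*0² + 6*0)) = 631*(-28*√(-5 + 2*0 + 0)) = 631*(-28*√(-5 + 0 + 0)) = 631*(-28*I*√5) = -17668*I*√5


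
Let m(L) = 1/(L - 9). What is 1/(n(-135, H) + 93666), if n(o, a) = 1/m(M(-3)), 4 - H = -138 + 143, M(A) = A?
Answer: 1/93654 ≈ 1.0678e-5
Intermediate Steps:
m(L) = 1/(-9 + L)
H = -1 (H = 4 - (-138 + 143) = 4 - 1*5 = 4 - 5 = -1)
n(o, a) = -12 (n(o, a) = 1/(1/(-9 - 3)) = 1/(1/(-12)) = 1/(-1/12) = -12)
1/(n(-135, H) + 93666) = 1/(-12 + 93666) = 1/93654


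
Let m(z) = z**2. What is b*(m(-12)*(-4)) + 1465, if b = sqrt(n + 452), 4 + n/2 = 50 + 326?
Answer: 1465 - 1152*sqrt(299) ≈ -18455.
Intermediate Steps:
n = 744 (n = -8 + 2*(50 + 326) = -8 + 2*376 = -8 + 752 = 744)
b = 2*sqrt(299) (b = sqrt(744 + 452) = sqrt(1196) = 2*sqrt(299) ≈ 34.583)
b*(m(-12)*(-4)) + 1465 = (2*sqrt(299))*((-12)**2*(-4)) + 1465 = (2*sqrt(299))*(144*(-4)) + 1465 = (2*sqrt(299))*(-576) + 1465 = -1152*sqrt(299) + 1465 = 1465 - 1152*sqrt(299)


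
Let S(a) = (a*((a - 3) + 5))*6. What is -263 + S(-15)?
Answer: 907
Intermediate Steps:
S(a) = 6*a*(2 + a) (S(a) = (a*((-3 + a) + 5))*6 = (a*(2 + a))*6 = 6*a*(2 + a))
-263 + S(-15) = -263 + 6*(-15)*(2 - 15) = -263 + 6*(-15)*(-13) = -263 + 1170 = 907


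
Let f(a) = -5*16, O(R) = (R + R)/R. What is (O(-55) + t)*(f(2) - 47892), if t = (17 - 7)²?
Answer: -4893144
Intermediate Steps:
O(R) = 2 (O(R) = (2*R)/R = 2)
f(a) = -80 (f(a) = -1*80 = -80)
t = 100 (t = 10² = 100)
(O(-55) + t)*(f(2) - 47892) = (2 + 100)*(-80 - 47892) = 102*(-47972) = -4893144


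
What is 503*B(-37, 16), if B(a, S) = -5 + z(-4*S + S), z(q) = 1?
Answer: -2012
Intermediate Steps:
B(a, S) = -4 (B(a, S) = -5 + 1 = -4)
503*B(-37, 16) = 503*(-4) = -2012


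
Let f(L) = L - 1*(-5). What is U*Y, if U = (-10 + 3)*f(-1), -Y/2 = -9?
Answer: -504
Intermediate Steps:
Y = 18 (Y = -2*(-9) = 18)
f(L) = 5 + L (f(L) = L + 5 = 5 + L)
U = -28 (U = (-10 + 3)*(5 - 1) = -7*4 = -28)
U*Y = -28*18 = -504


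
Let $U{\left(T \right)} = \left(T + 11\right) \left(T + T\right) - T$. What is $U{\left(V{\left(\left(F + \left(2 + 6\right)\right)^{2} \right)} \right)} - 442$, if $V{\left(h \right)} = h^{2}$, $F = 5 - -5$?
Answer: $22042125206$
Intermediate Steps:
$F = 10$ ($F = 5 + 5 = 10$)
$U{\left(T \right)} = - T + 2 T \left(11 + T\right)$ ($U{\left(T \right)} = \left(11 + T\right) 2 T - T = 2 T \left(11 + T\right) - T = - T + 2 T \left(11 + T\right)$)
$U{\left(V{\left(\left(F + \left(2 + 6\right)\right)^{2} \right)} \right)} - 442 = \left(\left(10 + \left(2 + 6\right)\right)^{2}\right)^{2} \left(21 + 2 \left(\left(10 + \left(2 + 6\right)\right)^{2}\right)^{2}\right) - 442 = \left(\left(10 + 8\right)^{2}\right)^{2} \left(21 + 2 \left(\left(10 + 8\right)^{2}\right)^{2}\right) - 442 = \left(18^{2}\right)^{2} \left(21 + 2 \left(18^{2}\right)^{2}\right) - 442 = 324^{2} \left(21 + 2 \cdot 324^{2}\right) - 442 = 104976 \left(21 + 2 \cdot 104976\right) - 442 = 104976 \left(21 + 209952\right) - 442 = 104976 \cdot 209973 - 442 = 22042125648 - 442 = 22042125206$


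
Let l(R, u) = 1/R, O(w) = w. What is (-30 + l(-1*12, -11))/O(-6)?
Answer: 361/72 ≈ 5.0139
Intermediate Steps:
(-30 + l(-1*12, -11))/O(-6) = (-30 + 1/(-1*12))/(-6) = (-30 + 1/(-12))*(-⅙) = (-30 - 1/12)*(-⅙) = -361/12*(-⅙) = 361/72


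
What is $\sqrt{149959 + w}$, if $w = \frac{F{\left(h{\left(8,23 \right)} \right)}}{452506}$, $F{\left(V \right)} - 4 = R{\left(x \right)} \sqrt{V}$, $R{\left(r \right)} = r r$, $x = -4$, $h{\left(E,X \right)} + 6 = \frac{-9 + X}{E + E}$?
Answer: $\frac{\sqrt{7676464194582137 + 452506 i \sqrt{82}}}{226253} \approx 387.25 + 1.0335 \cdot 10^{-7} i$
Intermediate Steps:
$h{\left(E,X \right)} = -6 + \frac{-9 + X}{2 E}$ ($h{\left(E,X \right)} = -6 + \frac{-9 + X}{E + E} = -6 + \frac{-9 + X}{2 E}$)
$R{\left(r \right)} = r^{2}$
$F{\left(V \right)} = 4 + 16 \sqrt{V}$ ($F{\left(V \right)} = 4 + \left(-4\right)^{2} \sqrt{V} = 4 + 16 \sqrt{V}$)
$w = \frac{2}{226253} + \frac{2 i \sqrt{82}}{226253}$ ($w = \frac{4 + 16 \sqrt{\frac{-9 + 23 - 96}{2 \cdot 8}}}{452506} = \left(4 + 16 \sqrt{\frac{1}{2} \cdot \frac{1}{8} \left(-9 + 23 - 96\right)}\right) \frac{1}{452506} = \left(4 + 16 \sqrt{\frac{1}{2} \cdot \frac{1}{8} \left(-82\right)}\right) \frac{1}{452506} = \left(4 + 16 \sqrt{- \frac{41}{8}}\right) \frac{1}{452506} = \left(4 + 16 \frac{i \sqrt{82}}{4}\right) \frac{1}{452506} = \left(4 + 4 i \sqrt{82}\right) \frac{1}{452506} = \frac{2}{226253} + \frac{2 i \sqrt{82}}{226253} \approx 8.8397 \cdot 10^{-6} + 8.0047 \cdot 10^{-5} i$)
$\sqrt{149959 + w} = \sqrt{149959 + \left(\frac{2}{226253} + \frac{2 i \sqrt{82}}{226253}\right)} = \sqrt{\frac{33928673629}{226253} + \frac{2 i \sqrt{82}}{226253}}$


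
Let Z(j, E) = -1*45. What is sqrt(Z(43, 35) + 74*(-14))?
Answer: I*sqrt(1081) ≈ 32.879*I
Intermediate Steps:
Z(j, E) = -45
sqrt(Z(43, 35) + 74*(-14)) = sqrt(-45 + 74*(-14)) = sqrt(-45 - 1036) = sqrt(-1081) = I*sqrt(1081)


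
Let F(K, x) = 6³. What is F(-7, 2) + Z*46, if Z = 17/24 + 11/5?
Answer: 20987/60 ≈ 349.78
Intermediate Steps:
F(K, x) = 216
Z = 349/120 (Z = 17*(1/24) + 11*(⅕) = 17/24 + 11/5 = 349/120 ≈ 2.9083)
F(-7, 2) + Z*46 = 216 + (349/120)*46 = 216 + 8027/60 = 20987/60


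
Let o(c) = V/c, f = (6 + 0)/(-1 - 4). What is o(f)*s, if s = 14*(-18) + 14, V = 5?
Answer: 2975/3 ≈ 991.67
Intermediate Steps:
f = -6/5 (f = 6/(-5) = 6*(-⅕) = -6/5 ≈ -1.2000)
s = -238 (s = -252 + 14 = -238)
o(c) = 5/c
o(f)*s = (5/(-6/5))*(-238) = (5*(-⅚))*(-238) = -25/6*(-238) = 2975/3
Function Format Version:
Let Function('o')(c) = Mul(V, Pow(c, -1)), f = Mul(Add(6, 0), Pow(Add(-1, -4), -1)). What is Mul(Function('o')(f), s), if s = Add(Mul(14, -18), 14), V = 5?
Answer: Rational(2975, 3) ≈ 991.67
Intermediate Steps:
f = Rational(-6, 5) (f = Mul(6, Pow(-5, -1)) = Mul(6, Rational(-1, 5)) = Rational(-6, 5) ≈ -1.2000)
s = -238 (s = Add(-252, 14) = -238)
Function('o')(c) = Mul(5, Pow(c, -1))
Mul(Function('o')(f), s) = Mul(Mul(5, Pow(Rational(-6, 5), -1)), -238) = Mul(Mul(5, Rational(-5, 6)), -238) = Mul(Rational(-25, 6), -238) = Rational(2975, 3)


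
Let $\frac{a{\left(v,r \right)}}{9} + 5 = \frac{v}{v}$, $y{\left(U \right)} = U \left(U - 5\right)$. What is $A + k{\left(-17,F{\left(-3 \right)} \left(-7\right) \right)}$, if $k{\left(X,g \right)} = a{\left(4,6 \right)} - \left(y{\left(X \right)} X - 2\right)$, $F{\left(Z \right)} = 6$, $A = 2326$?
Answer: $8650$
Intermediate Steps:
$y{\left(U \right)} = U \left(-5 + U\right)$
$a{\left(v,r \right)} = -36$ ($a{\left(v,r \right)} = -45 + 9 \frac{v}{v} = -45 + 9 \cdot 1 = -45 + 9 = -36$)
$k{\left(X,g \right)} = -34 - X^{2} \left(-5 + X\right)$ ($k{\left(X,g \right)} = -36 - \left(X \left(-5 + X\right) X - 2\right) = -36 - \left(X^{2} \left(-5 + X\right) - 2\right) = -36 - \left(-2 + X^{2} \left(-5 + X\right)\right) = -34 - X^{2} \left(-5 + X\right)$)
$A + k{\left(-17,F{\left(-3 \right)} \left(-7\right) \right)} = 2326 - \left(34 - \left(-17\right)^{2} \left(5 - -17\right)\right) = 2326 - \left(34 - 289 \left(5 + 17\right)\right) = 2326 + \left(-34 + 289 \cdot 22\right) = 2326 + \left(-34 + 6358\right) = 2326 + 6324 = 8650$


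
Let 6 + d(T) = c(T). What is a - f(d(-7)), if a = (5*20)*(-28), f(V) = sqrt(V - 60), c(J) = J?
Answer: -2800 - I*sqrt(73) ≈ -2800.0 - 8.544*I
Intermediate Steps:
d(T) = -6 + T
f(V) = sqrt(-60 + V)
a = -2800 (a = 100*(-28) = -2800)
a - f(d(-7)) = -2800 - sqrt(-60 + (-6 - 7)) = -2800 - sqrt(-60 - 13) = -2800 - sqrt(-73) = -2800 - I*sqrt(73)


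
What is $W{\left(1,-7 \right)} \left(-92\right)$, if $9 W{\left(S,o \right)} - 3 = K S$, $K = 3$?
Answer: $- \frac{184}{3} \approx -61.333$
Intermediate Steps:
$W{\left(S,o \right)} = \frac{1}{3} + \frac{S}{3}$ ($W{\left(S,o \right)} = \frac{1}{3} + \frac{3 S}{9} = \frac{1}{3} + \frac{S}{3}$)
$W{\left(1,-7 \right)} \left(-92\right) = \left(\frac{1}{3} + \frac{1}{3} \cdot 1\right) \left(-92\right) = \left(\frac{1}{3} + \frac{1}{3}\right) \left(-92\right) = \frac{2}{3} \left(-92\right) = - \frac{184}{3}$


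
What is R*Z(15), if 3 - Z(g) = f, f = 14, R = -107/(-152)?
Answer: -1177/152 ≈ -7.7434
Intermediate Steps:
R = 107/152 (R = -107*(-1/152) = 107/152 ≈ 0.70395)
Z(g) = -11 (Z(g) = 3 - 1*14 = 3 - 14 = -11)
R*Z(15) = (107/152)*(-11) = -1177/152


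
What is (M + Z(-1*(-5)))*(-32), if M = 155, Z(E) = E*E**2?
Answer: -8960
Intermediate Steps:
Z(E) = E**3
(M + Z(-1*(-5)))*(-32) = (155 + (-1*(-5))**3)*(-32) = (155 + 5**3)*(-32) = (155 + 125)*(-32) = 280*(-32) = -8960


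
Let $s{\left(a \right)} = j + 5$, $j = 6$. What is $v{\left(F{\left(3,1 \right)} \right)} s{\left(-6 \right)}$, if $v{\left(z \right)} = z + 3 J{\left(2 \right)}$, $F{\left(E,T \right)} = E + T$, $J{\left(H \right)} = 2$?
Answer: $110$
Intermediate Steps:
$s{\left(a \right)} = 11$ ($s{\left(a \right)} = 6 + 5 = 11$)
$v{\left(z \right)} = 6 + z$ ($v{\left(z \right)} = z + 3 \cdot 2 = z + 6 = 6 + z$)
$v{\left(F{\left(3,1 \right)} \right)} s{\left(-6 \right)} = \left(6 + \left(3 + 1\right)\right) 11 = \left(6 + 4\right) 11 = 10 \cdot 11 = 110$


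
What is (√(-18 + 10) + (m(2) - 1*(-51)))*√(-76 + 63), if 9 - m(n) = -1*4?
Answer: -2*√26 + 64*I*√13 ≈ -10.198 + 230.76*I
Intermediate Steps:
m(n) = 13 (m(n) = 9 - (-1)*4 = 9 - 1*(-4) = 9 + 4 = 13)
(√(-18 + 10) + (m(2) - 1*(-51)))*√(-76 + 63) = (√(-18 + 10) + (13 - 1*(-51)))*√(-76 + 63) = (√(-8) + (13 + 51))*√(-13) = (2*I*√2 + 64)*(I*√13) = (64 + 2*I*√2)*(I*√13) = I*√13*(64 + 2*I*√2)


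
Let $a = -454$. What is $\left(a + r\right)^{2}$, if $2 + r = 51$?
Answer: $164025$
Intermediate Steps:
$r = 49$ ($r = -2 + 51 = 49$)
$\left(a + r\right)^{2} = \left(-454 + 49\right)^{2} = \left(-405\right)^{2} = 164025$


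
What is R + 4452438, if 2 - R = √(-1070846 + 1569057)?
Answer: 4452440 - √498211 ≈ 4.4517e+6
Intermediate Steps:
R = 2 - √498211 (R = 2 - √(-1070846 + 1569057) = 2 - √498211 ≈ -703.84)
R + 4452438 = (2 - √498211) + 4452438 = 4452440 - √498211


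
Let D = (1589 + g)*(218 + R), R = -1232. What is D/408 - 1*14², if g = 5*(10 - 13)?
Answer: -139667/34 ≈ -4107.9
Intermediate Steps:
g = -15 (g = 5*(-3) = -15)
D = -1596036 (D = (1589 - 15)*(218 - 1232) = 1574*(-1014) = -1596036)
D/408 - 1*14² = -1596036/408 - 1*14² = -1596036*1/408 - 1*196 = -133003/34 - 196 = -139667/34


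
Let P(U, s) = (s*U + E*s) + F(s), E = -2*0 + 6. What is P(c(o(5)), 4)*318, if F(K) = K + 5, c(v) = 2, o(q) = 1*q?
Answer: 13038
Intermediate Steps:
o(q) = q
F(K) = 5 + K
E = 6 (E = 0 + 6 = 6)
P(U, s) = 5 + 7*s + U*s (P(U, s) = (s*U + 6*s) + (5 + s) = (U*s + 6*s) + (5 + s) = (6*s + U*s) + (5 + s) = 5 + 7*s + U*s)
P(c(o(5)), 4)*318 = (5 + 7*4 + 2*4)*318 = (5 + 28 + 8)*318 = 41*318 = 13038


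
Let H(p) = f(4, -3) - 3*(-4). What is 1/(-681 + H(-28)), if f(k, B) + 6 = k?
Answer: -1/671 ≈ -0.0014903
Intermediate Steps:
f(k, B) = -6 + k
H(p) = 10 (H(p) = (-6 + 4) - 3*(-4) = -2 + 12 = 10)
1/(-681 + H(-28)) = 1/(-681 + 10) = 1/(-671) = -1/671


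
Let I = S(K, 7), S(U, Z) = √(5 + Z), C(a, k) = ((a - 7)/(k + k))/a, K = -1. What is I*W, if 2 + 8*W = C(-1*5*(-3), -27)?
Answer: -407*√3/810 ≈ -0.87030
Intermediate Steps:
C(a, k) = (-7 + a)/(2*a*k) (C(a, k) = ((-7 + a)/((2*k)))/a = ((-7 + a)*(1/(2*k)))/a = ((-7 + a)/(2*k))/a = (-7 + a)/(2*a*k))
W = -407/1620 (W = -¼ + ((½)*(-7 - 1*5*(-3))/((-1*5*(-3))*(-27)))/8 = -¼ + ((½)*(-1/27)*(-7 - 5*(-3))/(-5*(-3)))/8 = -¼ + ((½)*(-1/27)*(-7 + 15)/15)/8 = -¼ + ((½)*(1/15)*(-1/27)*8)/8 = -¼ + (⅛)*(-4/405) = -¼ - 1/810 = -407/1620 ≈ -0.25123)
I = 2*√3 (I = √(5 + 7) = √12 = 2*√3 ≈ 3.4641)
I*W = (2*√3)*(-407/1620) = -407*√3/810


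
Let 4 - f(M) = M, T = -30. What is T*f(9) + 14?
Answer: 164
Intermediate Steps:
f(M) = 4 - M
T*f(9) + 14 = -30*(4 - 1*9) + 14 = -30*(4 - 9) + 14 = -30*(-5) + 14 = 150 + 14 = 164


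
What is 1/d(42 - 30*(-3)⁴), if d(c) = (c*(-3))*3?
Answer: 1/21492 ≈ 4.6529e-5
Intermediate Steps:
d(c) = -9*c (d(c) = -3*c*3 = -9*c)
1/d(42 - 30*(-3)⁴) = 1/(-9*(42 - 30*(-3)⁴)) = 1/(-9*(42 - 30*81)) = 1/(-9*(42 - 2430)) = 1/(-9*(-2388)) = 1/21492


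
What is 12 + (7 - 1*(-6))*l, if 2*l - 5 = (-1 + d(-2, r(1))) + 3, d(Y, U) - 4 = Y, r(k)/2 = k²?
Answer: 141/2 ≈ 70.500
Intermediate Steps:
r(k) = 2*k²
d(Y, U) = 4 + Y
l = 9/2 (l = 5/2 + ((-1 + (4 - 2)) + 3)/2 = 5/2 + ((-1 + 2) + 3)/2 = 5/2 + (1 + 3)/2 = 5/2 + (½)*4 = 5/2 + 2 = 9/2 ≈ 4.5000)
12 + (7 - 1*(-6))*l = 12 + (7 - 1*(-6))*(9/2) = 12 + (7 + 6)*(9/2) = 12 + 13*(9/2) = 12 + 117/2 = 141/2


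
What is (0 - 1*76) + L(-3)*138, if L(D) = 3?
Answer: 338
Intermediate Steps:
(0 - 1*76) + L(-3)*138 = (0 - 1*76) + 3*138 = (0 - 76) + 414 = -76 + 414 = 338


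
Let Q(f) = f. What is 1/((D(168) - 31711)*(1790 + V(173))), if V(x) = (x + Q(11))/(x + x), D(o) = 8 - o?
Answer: -173/9872424702 ≈ -1.7524e-8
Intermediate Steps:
V(x) = (11 + x)/(2*x) (V(x) = (x + 11)/(x + x) = (11 + x)/((2*x)) = (11 + x)*(1/(2*x)) = (11 + x)/(2*x))
1/((D(168) - 31711)*(1790 + V(173))) = 1/(((8 - 1*168) - 31711)*(1790 + (½)*(11 + 173)/173)) = 1/(((8 - 168) - 31711)*(1790 + (½)*(1/173)*184)) = 1/((-160 - 31711)*(1790 + 92/173)) = 1/(-31871*309762/173) = 1/(-9872424702/173) = -173/9872424702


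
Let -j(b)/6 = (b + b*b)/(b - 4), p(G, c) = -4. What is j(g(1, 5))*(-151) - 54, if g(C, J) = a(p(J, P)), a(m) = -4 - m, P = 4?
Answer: -54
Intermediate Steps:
g(C, J) = 0 (g(C, J) = -4 - 1*(-4) = -4 + 4 = 0)
j(b) = -6*(b + b**2)/(-4 + b) (j(b) = -6*(b + b*b)/(b - 4) = -6*(b + b**2)/(-4 + b))
j(g(1, 5))*(-151) - 54 = -6*0*(1 + 0)/(-4 + 0)*(-151) - 54 = -6*0*1/(-4)*(-151) - 54 = -6*0*(-1/4)*1*(-151) - 54 = 0*(-151) - 54 = 0 - 54 = -54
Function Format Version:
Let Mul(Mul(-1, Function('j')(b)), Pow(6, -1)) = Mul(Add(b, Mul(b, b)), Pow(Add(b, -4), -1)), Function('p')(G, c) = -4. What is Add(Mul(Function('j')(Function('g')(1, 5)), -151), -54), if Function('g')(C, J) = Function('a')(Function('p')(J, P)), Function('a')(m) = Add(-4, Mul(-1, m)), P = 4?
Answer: -54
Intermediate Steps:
Function('g')(C, J) = 0 (Function('g')(C, J) = Add(-4, Mul(-1, -4)) = Add(-4, 4) = 0)
Function('j')(b) = Mul(-6, Pow(Add(-4, b), -1), Add(b, Pow(b, 2))) (Function('j')(b) = Mul(-6, Mul(Add(b, Mul(b, b)), Pow(Add(b, -4), -1))) = Mul(-6, Mul(Add(b, Pow(b, 2)), Pow(Add(-4, b), -1))) = Mul(-6, Mul(Pow(Add(-4, b), -1), Add(b, Pow(b, 2)))) = Mul(-6, Pow(Add(-4, b), -1), Add(b, Pow(b, 2))))
Add(Mul(Function('j')(Function('g')(1, 5)), -151), -54) = Add(Mul(Mul(-6, 0, Pow(Add(-4, 0), -1), Add(1, 0)), -151), -54) = Add(Mul(Mul(-6, 0, Pow(-4, -1), 1), -151), -54) = Add(Mul(Mul(-6, 0, Rational(-1, 4), 1), -151), -54) = Add(Mul(0, -151), -54) = Add(0, -54) = -54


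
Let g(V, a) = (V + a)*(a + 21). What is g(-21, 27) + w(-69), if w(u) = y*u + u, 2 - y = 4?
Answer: 357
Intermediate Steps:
y = -2 (y = 2 - 1*4 = 2 - 4 = -2)
w(u) = -u (w(u) = -2*u + u = -u)
g(V, a) = (21 + a)*(V + a) (g(V, a) = (V + a)*(21 + a) = (21 + a)*(V + a))
g(-21, 27) + w(-69) = (27² + 21*(-21) + 21*27 - 21*27) - 1*(-69) = (729 - 441 + 567 - 567) + 69 = 288 + 69 = 357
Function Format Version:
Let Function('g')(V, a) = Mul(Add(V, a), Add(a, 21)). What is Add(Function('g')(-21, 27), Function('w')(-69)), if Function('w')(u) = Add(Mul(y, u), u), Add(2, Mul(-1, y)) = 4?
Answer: 357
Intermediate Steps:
y = -2 (y = Add(2, Mul(-1, 4)) = Add(2, -4) = -2)
Function('w')(u) = Mul(-1, u) (Function('w')(u) = Add(Mul(-2, u), u) = Mul(-1, u))
Function('g')(V, a) = Mul(Add(21, a), Add(V, a)) (Function('g')(V, a) = Mul(Add(V, a), Add(21, a)) = Mul(Add(21, a), Add(V, a)))
Add(Function('g')(-21, 27), Function('w')(-69)) = Add(Add(Pow(27, 2), Mul(21, -21), Mul(21, 27), Mul(-21, 27)), Mul(-1, -69)) = Add(Add(729, -441, 567, -567), 69) = Add(288, 69) = 357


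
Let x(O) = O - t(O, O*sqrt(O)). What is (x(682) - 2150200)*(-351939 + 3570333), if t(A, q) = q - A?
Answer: -6915800889384 - 2194944708*sqrt(682) ≈ -6.9731e+12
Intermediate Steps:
x(O) = -O**(3/2) + 2*O (x(O) = O - (O*sqrt(O) - O) = O - (O**(3/2) - O) = O + (O - O**(3/2)) = -O**(3/2) + 2*O)
(x(682) - 2150200)*(-351939 + 3570333) = ((-682**(3/2) + 2*682) - 2150200)*(-351939 + 3570333) = ((-682*sqrt(682) + 1364) - 2150200)*3218394 = ((1364 - 682*sqrt(682)) - 2150200)*3218394 = (-2148836 - 682*sqrt(682))*3218394 = -6915800889384 - 2194944708*sqrt(682)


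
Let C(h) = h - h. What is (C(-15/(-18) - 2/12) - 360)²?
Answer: 129600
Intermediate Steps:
C(h) = 0
(C(-15/(-18) - 2/12) - 360)² = (0 - 360)² = (-360)² = 129600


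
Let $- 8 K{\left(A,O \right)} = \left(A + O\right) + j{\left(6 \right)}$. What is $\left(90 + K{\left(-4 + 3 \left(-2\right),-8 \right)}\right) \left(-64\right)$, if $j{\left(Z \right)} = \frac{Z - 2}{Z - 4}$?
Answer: $-5888$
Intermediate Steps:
$j{\left(Z \right)} = \frac{-2 + Z}{-4 + Z}$
$K{\left(A,O \right)} = - \frac{1}{4} - \frac{A}{8} - \frac{O}{8}$ ($K{\left(A,O \right)} = - \frac{\left(A + O\right) + \frac{-2 + 6}{-4 + 6}}{8} = - \frac{\left(A + O\right) + \frac{1}{2} \cdot 4}{8} = - \frac{\left(A + O\right) + 2}{8} = - \frac{2 + A + O}{8} = - \frac{1}{4} - \frac{A}{8} - \frac{O}{8}$)
$\left(90 + K{\left(-4 + 3 \left(-2\right),-8 \right)}\right) \left(-64\right) = \left(90 - \left(- \frac{3}{4} + \frac{-4 + 3 \left(-2\right)}{8}\right)\right) \left(-64\right) = \left(90 - \left(- \frac{3}{4} + \frac{-4 - 6}{8}\right)\right) \left(-64\right) = \left(90 - -2\right) \left(-64\right) = \left(90 + \left(- \frac{1}{4} + \frac{5}{4} + 1\right)\right) \left(-64\right) = \left(90 + 2\right) \left(-64\right) = 92 \left(-64\right) = -5888$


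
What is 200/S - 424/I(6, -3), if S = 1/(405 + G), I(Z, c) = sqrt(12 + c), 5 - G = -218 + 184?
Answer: 265976/3 ≈ 88659.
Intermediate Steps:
G = 39 (G = 5 - (-218 + 184) = 5 - 1*(-34) = 5 + 34 = 39)
S = 1/444 (S = 1/(405 + 39) = 1/444 ≈ 0.0022523)
200/S - 424/I(6, -3) = 200/(1/444) - 424/sqrt(12 - 3) = 200*444 - 424/(sqrt(9)) = 88800 - 424/3 = 265976/3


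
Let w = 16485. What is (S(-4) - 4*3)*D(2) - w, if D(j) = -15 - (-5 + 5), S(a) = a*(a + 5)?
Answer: -16245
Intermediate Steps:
S(a) = a*(5 + a)
D(j) = -15 (D(j) = -15 - 1*0 = -15 + 0 = -15)
(S(-4) - 4*3)*D(2) - w = (-4*(5 - 4) - 4*3)*(-15) - 1*16485 = (-4*1 - 12)*(-15) - 16485 = (-4 - 12)*(-15) - 16485 = -16*(-15) - 16485 = 240 - 16485 = -16245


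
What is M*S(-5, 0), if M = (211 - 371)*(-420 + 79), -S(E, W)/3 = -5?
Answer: 818400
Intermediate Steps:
S(E, W) = 15 (S(E, W) = -3*(-5) = 15)
M = 54560 (M = -160*(-341) = 54560)
M*S(-5, 0) = 54560*15 = 818400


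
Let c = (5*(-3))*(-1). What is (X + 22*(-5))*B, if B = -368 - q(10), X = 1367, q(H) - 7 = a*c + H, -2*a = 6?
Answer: -427380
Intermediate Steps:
c = 15 (c = -15*(-1) = 15)
a = -3 (a = -½*6 = -3)
q(H) = -38 + H (q(H) = 7 + (-3*15 + H) = 7 + (-45 + H) = -38 + H)
B = -340 (B = -368 - (-38 + 10) = -368 - 1*(-28) = -368 + 28 = -340)
(X + 22*(-5))*B = (1367 + 22*(-5))*(-340) = (1367 - 110)*(-340) = 1257*(-340) = -427380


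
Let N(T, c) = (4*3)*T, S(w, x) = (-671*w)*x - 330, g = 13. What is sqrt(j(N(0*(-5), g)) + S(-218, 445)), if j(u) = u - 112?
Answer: 2*sqrt(16273317) ≈ 8068.0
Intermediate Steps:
S(w, x) = -330 - 671*w*x (S(w, x) = -671*w*x - 330 = -330 - 671*w*x)
N(T, c) = 12*T
j(u) = -112 + u
sqrt(j(N(0*(-5), g)) + S(-218, 445)) = sqrt((-112 + 12*(0*(-5))) + (-330 - 671*(-218)*445)) = sqrt((-112 + 12*0) + (-330 + 65093710)) = sqrt((-112 + 0) + 65093380) = sqrt(-112 + 65093380) = sqrt(65093268) = 2*sqrt(16273317)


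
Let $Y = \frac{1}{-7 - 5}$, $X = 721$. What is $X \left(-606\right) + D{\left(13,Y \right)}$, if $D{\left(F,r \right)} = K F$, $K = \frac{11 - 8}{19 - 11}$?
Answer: $- \frac{3495369}{8} \approx -4.3692 \cdot 10^{5}$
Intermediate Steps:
$K = \frac{3}{8} \approx 0.375$
$Y = - \frac{1}{12}$ ($Y = \frac{1}{-12} = - \frac{1}{12} \approx -0.083333$)
$D{\left(F,r \right)} = \frac{3 F}{8}$
$X \left(-606\right) + D{\left(13,Y \right)} = 721 \left(-606\right) + \frac{3}{8} \cdot 13 = -436926 + \frac{39}{8} = - \frac{3495369}{8}$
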